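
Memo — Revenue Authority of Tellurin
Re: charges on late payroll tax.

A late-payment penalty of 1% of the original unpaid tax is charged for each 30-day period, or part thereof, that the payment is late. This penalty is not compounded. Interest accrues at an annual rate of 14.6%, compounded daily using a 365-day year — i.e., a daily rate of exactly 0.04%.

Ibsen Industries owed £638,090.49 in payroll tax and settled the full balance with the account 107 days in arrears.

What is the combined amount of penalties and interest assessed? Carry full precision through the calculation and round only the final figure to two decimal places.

£53,421.06

Penalty periods: ⌈107/30⌉ = 4; penalty = 4 × 1% × £638,090.49 = £25,523.62…
Interest: £638,090.49 × ((1 + 0.0004)^107 − 1) = £638,090.49 × 0.04372020… = £27,897.4414…
Penalties + interest = £25,523.6196 + £27,897.4414… = £53,421.06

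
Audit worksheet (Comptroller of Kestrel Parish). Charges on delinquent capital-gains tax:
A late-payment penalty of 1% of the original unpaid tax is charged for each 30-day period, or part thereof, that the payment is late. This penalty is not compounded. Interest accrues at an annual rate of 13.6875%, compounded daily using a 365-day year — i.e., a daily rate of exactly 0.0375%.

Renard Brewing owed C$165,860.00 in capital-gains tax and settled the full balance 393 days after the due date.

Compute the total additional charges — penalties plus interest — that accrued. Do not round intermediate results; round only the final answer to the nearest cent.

Penalty periods: ⌈393/30⌉ = 14; penalty = 14 × 1% × C$165,860.00 = C$23,220.40
Interest: C$165,860.00 × ((1 + 0.000375)^393 − 1) = C$165,860.00 × 0.15875642… = C$26,331.3390…
Penalties + interest = C$23,220.4000 + C$26,331.3390… = C$49,551.74

C$49,551.74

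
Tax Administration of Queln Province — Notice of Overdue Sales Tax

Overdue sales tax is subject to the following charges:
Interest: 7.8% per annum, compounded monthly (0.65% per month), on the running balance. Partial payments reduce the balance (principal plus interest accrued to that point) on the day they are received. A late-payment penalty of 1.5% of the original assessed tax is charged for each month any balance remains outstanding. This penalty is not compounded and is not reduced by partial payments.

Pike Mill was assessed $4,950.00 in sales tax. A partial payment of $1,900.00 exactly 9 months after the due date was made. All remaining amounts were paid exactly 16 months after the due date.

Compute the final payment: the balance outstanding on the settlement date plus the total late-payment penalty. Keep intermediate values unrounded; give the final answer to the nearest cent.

$4,690.52

Balance at month 9: $4,950.0000 × (1 + 0.0065)^9 = $5,247.2193…
After $1,900.00 payment: $5,247.2193… − $1,900.00 = $3,347.2193…
Balance at month 16: $3,347.2193… × (1 + 0.0065)^7 = $3,502.5199…
Penalty: 16 × 1.5% × $4,950.00 = $1,188.00
Final settlement = outstanding balance + penalty = $3,502.5199… + $1,188.00 = $4,690.52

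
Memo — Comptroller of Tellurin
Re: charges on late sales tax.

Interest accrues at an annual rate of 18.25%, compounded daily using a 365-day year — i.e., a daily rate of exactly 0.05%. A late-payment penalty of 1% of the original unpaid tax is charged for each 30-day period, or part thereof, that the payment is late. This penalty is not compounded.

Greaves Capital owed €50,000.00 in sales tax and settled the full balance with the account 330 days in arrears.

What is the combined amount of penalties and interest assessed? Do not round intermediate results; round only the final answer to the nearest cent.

Penalty periods: ⌈330/30⌉ = 11; penalty = 11 × 1% × €50,000.00 = €5,500.00
Interest: €50,000.00 × ((1 + 0.0005)^330 − 1) = €50,000.00 × 0.17934449… = €8,967.2243…
Penalties + interest = €5,500.0000 + €8,967.2243… = €14,467.22

€14,467.22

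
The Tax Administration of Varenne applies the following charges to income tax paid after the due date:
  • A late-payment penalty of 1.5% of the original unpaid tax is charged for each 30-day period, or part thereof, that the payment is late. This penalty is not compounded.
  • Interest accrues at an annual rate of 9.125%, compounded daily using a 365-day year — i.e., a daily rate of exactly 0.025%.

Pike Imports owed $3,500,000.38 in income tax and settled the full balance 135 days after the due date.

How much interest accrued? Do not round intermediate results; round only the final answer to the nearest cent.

Interest: $3,500,000.38 × ((1 + 0.00025)^135 − 1) = $3,500,000.38 × 0.03432163… = $120,125.7183…

$120,125.72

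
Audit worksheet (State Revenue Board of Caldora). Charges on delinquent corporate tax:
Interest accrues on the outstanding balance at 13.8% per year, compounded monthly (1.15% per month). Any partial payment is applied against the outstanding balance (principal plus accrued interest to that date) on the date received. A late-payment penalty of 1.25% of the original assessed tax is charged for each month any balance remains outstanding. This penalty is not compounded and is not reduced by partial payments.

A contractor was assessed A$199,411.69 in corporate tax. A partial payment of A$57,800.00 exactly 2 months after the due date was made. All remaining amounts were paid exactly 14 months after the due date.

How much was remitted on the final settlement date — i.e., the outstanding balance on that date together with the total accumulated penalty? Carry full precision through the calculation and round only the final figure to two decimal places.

Balance at month 2: A$199,411.6900 × (1 + 0.0115)^2 = A$204,024.5311…
After A$57,800.00 payment: A$204,024.5311… − A$57,800.00 = A$146,224.5311…
Balance at month 14: A$146,224.5311… × (1 + 0.0115)^12 = A$167,730.0524…
Penalty: 14 × 1.25% × A$199,411.69 = A$34,897.05…
Final settlement = outstanding balance + penalty = A$167,730.0524… + A$34,897.05… = A$202,627.10

A$202,627.10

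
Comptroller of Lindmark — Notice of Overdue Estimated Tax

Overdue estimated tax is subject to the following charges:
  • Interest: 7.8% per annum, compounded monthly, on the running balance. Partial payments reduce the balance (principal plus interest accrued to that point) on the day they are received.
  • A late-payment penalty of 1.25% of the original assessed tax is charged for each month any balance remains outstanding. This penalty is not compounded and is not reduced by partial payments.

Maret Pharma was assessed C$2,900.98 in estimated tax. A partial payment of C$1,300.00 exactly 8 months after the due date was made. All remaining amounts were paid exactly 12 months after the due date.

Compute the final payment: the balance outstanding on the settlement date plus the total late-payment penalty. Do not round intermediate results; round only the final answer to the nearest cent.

Monthly rate = 7.8% ÷ 12 = 0.65%
Balance at month 8: C$2,900.9800 × (1 + 0.0065)^8 = C$3,055.3078…
After C$1,300.00 payment: C$3,055.3078… − C$1,300.00 = C$1,755.3078…
Balance at month 12: C$1,755.3078… × (1 + 0.0065)^4 = C$1,801.3927…
Penalty: 12 × 1.25% × C$2,900.98 = C$435.15…
Final settlement = outstanding balance + penalty = C$1,801.3927… + C$435.15… = C$2,236.54

C$2,236.54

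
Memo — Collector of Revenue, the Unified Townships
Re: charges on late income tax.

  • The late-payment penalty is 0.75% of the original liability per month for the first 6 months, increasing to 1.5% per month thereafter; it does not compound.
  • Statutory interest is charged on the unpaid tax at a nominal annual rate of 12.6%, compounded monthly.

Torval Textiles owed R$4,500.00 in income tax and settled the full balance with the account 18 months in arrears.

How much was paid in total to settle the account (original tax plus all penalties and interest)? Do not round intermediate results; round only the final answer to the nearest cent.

R$6,443.33

Penalty, months 1–6: 6 × 0.75% × R$4,500.00 = R$202.50
Penalty, months 7–18: 12 × 1.5% × R$4,500.00 = R$810.00
Interest (12.6%/yr ÷ 12 = 1.05%/month): R$4,500.00 × ((1 + 0.0105)^18 − 1) = R$930.8303…
Total = R$4,500.00 + R$1,012.5000 + R$930.8303… = R$6,443.33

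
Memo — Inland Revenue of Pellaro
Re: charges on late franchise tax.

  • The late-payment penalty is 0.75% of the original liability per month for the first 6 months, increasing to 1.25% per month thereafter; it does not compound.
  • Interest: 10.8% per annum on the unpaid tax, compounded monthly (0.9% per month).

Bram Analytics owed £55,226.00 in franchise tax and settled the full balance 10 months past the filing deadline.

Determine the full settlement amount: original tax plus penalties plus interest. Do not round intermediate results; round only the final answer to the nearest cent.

£65,649.02

Penalty, months 1–6: 6 × 0.75% × £55,226.00 = £2,485.17
Penalty, months 7–10: 4 × 1.25% × £55,226.00 = £2,761.30
Interest: £55,226.00 × ((1 + 0.009)^10 − 1) = £55,226.00 × 0.0937339… = £5,176.5469…
Total = £55,226.00 + £5,246.4700 + £5,176.5469… = £65,649.02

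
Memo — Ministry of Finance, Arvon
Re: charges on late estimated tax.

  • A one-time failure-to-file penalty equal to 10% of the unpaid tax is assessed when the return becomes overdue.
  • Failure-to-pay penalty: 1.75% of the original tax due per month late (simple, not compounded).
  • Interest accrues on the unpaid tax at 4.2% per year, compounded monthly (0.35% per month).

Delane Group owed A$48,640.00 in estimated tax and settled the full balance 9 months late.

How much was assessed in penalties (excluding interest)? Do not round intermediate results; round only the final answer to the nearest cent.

Failure-to-file penalty: 10% × A$48,640.00 = A$4,864.00
Failure-to-pay penalty = 1.75% × A$48,640.00 × 9 mo = A$7,660.80
Total penalty = A$4,864.00 + A$7,660.80 = A$12,524.80

A$12,524.80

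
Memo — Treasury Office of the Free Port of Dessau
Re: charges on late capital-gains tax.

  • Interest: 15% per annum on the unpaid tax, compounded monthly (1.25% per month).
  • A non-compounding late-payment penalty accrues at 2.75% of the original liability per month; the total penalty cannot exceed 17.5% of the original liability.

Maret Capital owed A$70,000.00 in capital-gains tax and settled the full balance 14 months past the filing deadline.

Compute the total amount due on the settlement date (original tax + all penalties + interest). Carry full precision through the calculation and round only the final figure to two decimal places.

Penalty (uncapped): 14 × 2.75% × A$70,000.00 = A$26,950.00; cap = 17.5% × A$70,000.00 = A$12,250.00 → penalty = A$12,250.00
Interest: A$70,000.00 × ((1 + 0.0125)^14 − 1) = A$70,000.00 × 0.1899547… = A$13,296.8324…
Total = A$70,000.00 + A$12,250.0000 + A$13,296.8324… = A$95,546.83

A$95,546.83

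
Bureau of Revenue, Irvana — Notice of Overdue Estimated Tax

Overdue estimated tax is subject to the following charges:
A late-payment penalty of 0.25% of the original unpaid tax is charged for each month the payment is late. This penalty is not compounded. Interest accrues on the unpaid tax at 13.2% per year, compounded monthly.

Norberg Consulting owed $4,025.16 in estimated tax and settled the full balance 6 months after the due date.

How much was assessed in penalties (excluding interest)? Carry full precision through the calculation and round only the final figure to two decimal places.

$60.38

Late-payment penalty = 0.25% × $4,025.16 × 6 mo = $60.38…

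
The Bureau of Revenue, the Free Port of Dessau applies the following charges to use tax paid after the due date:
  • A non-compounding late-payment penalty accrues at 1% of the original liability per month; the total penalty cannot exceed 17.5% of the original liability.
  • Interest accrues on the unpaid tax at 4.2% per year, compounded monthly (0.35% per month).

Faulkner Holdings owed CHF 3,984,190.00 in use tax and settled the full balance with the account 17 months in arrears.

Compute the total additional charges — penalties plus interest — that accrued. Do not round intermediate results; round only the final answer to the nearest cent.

Penalty: 17 × 1% × CHF 3,984,190.00 = CHF 677,312.30 (below the 17.5% cap of CHF 697,233.25)
Interest: CHF 3,984,190.00 × ((1 + 0.0035)^17 − 1) = CHF 3,984,190.00 × 0.0611955… = CHF 243,814.5606…
Penalties + interest = CHF 677,312.3000 + CHF 243,814.5606… = CHF 921,126.86

CHF 921,126.86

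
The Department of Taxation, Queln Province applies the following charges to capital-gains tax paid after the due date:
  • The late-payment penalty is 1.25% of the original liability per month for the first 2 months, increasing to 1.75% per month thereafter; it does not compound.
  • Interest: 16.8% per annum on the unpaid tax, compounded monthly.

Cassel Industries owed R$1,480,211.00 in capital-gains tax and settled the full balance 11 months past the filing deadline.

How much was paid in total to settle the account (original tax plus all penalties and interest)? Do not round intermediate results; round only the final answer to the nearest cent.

R$1,994,947.99

Penalty, months 1–2: 2 × 1.25% × R$1,480,211.00 = R$37,005.28…
Penalty, months 3–11: 9 × 1.75% × R$1,480,211.00 = R$233,133.23…
Interest (16.8%/yr ÷ 12 = 1.4%/month): R$1,480,211.00 × ((1 + 0.014)^11 − 1) = R$244,598.4870…
Total = R$1,480,211.00 + R$270,138.5075 + R$244,598.4870… = R$1,994,947.99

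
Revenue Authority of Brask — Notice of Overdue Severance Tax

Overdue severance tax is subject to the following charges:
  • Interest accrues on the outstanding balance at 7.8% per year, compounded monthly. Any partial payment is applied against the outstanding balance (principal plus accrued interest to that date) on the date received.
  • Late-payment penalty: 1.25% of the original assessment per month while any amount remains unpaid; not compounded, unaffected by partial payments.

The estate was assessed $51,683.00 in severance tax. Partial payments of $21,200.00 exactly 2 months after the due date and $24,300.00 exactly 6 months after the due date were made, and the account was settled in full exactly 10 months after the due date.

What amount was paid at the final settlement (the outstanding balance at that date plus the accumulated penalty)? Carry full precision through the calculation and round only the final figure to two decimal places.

$14,336.96

Monthly rate = 7.8% ÷ 12 = 0.65%
Balance at month 2: $51,683.0000 × (1 + 0.0065)^2 = $52,357.0626…
After $21,200.00 payment: $52,357.0626… − $21,200.00 = $31,157.0626…
Balance at month 6: $31,157.0626… × (1 + 0.0065)^4 = $31,975.0788…
After $24,300.00 payment: $31,975.0788… − $24,300.00 = $7,675.0788…
Balance at month 10: $7,675.0788… × (1 + 0.0065)^4 = $7,876.5850…
Penalty: 10 × 1.25% × $51,683.00 = $6,460.38…
Final settlement = outstanding balance + penalty = $7,876.5850… + $6,460.38… = $14,336.96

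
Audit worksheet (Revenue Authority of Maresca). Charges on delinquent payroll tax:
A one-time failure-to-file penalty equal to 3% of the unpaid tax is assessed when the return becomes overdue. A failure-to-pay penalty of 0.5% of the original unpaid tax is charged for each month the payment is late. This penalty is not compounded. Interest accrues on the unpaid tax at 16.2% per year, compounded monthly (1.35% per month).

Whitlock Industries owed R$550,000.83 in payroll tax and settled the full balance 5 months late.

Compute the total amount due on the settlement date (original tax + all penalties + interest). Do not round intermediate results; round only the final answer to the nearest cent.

Failure-to-file penalty: 3% × R$550,000.83 = R$16,500.02…
Failure-to-pay penalty = 0.5% × R$550,000.83 × 5 mo = R$13,750.02…
Interest: R$550,000.83 × ((1 + 0.0135)^5 − 1) = R$550,000.83 × 0.0693473… = R$38,141.0562…
Total = R$550,000.83 + R$30,250.0457… + R$38,141.0562… = R$618,391.93

R$618,391.93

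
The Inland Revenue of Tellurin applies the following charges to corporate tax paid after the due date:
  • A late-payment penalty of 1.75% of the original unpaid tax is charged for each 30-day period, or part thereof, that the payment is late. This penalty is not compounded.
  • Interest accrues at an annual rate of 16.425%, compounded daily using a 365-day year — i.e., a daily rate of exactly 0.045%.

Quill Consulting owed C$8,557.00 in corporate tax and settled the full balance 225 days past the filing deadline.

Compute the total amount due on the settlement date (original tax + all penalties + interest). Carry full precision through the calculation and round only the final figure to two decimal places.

Penalty periods: ⌈225/30⌉ = 8; penalty = 8 × 1.75% × C$8,557.00 = C$1,197.98
Interest: C$8,557.00 × ((1 + 0.00045)^225 − 1) = C$8,557.00 × 0.10652804… = C$911.5605…
Total = C$8,557.00 + C$1,197.9800 + C$911.5605… = C$10,666.54

C$10,666.54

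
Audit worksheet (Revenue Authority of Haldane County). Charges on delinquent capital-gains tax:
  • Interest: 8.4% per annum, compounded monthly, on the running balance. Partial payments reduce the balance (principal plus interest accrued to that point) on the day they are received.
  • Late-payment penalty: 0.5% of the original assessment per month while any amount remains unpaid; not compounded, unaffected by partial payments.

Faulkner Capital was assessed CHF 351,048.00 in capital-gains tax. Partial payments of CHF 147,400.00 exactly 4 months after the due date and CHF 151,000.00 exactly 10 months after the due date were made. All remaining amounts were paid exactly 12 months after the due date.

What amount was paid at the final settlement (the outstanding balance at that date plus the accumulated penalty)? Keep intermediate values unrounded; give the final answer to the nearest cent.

CHF 93,780.23

Monthly rate = 8.4% ÷ 12 = 0.7%
Balance at month 4: CHF 351,048.0000 × (1 + 0.007)^4 = CHF 360,981.0346…
After CHF 147,400.00 payment: CHF 360,981.0346… − CHF 147,400.00 = CHF 213,581.0346…
Balance at month 10: CHF 213,581.0346… × (1 + 0.007)^6 = CHF 222,709.8930…
After CHF 151,000.00 payment: CHF 222,709.8930… − CHF 151,000.00 = CHF 71,709.8930…
Balance at month 12: CHF 71,709.8930… × (1 + 0.007)^2 = CHF 72,717.3453…
Penalty: 12 × 0.5% × CHF 351,048.00 = CHF 21,062.88
Final settlement = outstanding balance + penalty = CHF 72,717.3453… + CHF 21,062.88 = CHF 93,780.23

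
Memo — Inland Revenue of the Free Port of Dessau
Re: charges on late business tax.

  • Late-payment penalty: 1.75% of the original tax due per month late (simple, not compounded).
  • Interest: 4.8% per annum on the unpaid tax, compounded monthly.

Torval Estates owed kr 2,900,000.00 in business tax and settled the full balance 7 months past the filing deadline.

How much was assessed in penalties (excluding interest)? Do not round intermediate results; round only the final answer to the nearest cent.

kr 355,250.00

Late-payment penalty = 1.75% × kr 2,900,000.00 × 7 mo = kr 355,250.00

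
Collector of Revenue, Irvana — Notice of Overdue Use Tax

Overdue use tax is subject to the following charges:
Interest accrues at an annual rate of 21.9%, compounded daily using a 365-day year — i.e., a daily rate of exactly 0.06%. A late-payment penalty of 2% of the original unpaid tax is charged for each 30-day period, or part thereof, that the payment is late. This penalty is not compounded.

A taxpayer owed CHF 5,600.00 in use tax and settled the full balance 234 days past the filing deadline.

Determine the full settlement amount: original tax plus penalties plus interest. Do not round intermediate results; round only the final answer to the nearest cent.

Penalty periods: ⌈234/30⌉ = 8; penalty = 8 × 2% × CHF 5,600.00 = CHF 896.00
Interest: CHF 5,600.00 × ((1 + 0.0006)^234 − 1) = CHF 5,600.00 × 0.15068555… = CHF 843.8391…
Total = CHF 5,600.00 + CHF 896.0000 + CHF 843.8391… = CHF 7,339.84

CHF 7,339.84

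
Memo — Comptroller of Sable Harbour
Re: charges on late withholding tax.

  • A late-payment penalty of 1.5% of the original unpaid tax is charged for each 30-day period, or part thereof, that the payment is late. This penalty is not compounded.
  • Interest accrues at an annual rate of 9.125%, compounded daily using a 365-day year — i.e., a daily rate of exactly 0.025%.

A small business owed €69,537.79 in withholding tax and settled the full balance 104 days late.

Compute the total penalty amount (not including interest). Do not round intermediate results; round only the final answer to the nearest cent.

Penalty periods: ⌈104/30⌉ = 4; penalty = 4 × 1.5% × €69,537.79 = €4,172.27…

€4,172.27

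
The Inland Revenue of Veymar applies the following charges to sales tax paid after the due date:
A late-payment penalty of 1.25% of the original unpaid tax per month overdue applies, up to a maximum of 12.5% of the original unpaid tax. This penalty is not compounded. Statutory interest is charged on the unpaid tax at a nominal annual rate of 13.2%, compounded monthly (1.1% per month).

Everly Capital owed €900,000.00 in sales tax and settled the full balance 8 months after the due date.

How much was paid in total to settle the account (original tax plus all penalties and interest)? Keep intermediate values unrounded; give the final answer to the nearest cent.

Penalty: 8 × 1.25% × €900,000.00 = €90,000.00 (below the 12.5% cap of €112,500.00)
Interest: €900,000.00 × ((1 + 0.011)^8 − 1) = €900,000.00 × 0.0914636… = €82,317.2129…
Total = €900,000.00 + €90,000.0000 + €82,317.2129… = €1,072,317.21

€1,072,317.21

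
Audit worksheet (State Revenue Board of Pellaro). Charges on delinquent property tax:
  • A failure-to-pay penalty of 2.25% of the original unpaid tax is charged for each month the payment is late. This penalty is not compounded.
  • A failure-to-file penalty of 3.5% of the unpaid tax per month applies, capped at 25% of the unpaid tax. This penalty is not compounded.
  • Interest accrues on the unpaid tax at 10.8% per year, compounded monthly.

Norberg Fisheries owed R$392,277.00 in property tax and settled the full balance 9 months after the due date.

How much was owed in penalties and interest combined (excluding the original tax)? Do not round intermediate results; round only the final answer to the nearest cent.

R$210,448.01

Failure-to-file: 9 × 3.5% × R$392,277.00 = R$123,567.26…, capped at 25% × R$392,277.00 = R$98,069.25
Failure-to-pay penalty: 9 × 2.25% × R$392,277.00 = R$79,436.09…
Interest (10.8%/yr ÷ 12 = 0.9%/month): R$392,277.00 × ((1 + 0.009)^9 − 1) = R$32,942.6654…
Penalties + interest = R$177,505.3425 + R$32,942.6654… = R$210,448.01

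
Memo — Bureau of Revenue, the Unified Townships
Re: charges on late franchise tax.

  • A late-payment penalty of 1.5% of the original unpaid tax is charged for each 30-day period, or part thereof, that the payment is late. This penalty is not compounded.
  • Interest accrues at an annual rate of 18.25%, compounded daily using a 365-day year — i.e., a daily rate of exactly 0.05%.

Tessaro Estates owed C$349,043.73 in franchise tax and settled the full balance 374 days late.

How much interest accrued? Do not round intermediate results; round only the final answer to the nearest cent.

Interest: C$349,043.73 × ((1 + 0.0005)^374 − 1) = C$349,043.73 × 0.20557094… = C$71,753.2484…

C$71,753.25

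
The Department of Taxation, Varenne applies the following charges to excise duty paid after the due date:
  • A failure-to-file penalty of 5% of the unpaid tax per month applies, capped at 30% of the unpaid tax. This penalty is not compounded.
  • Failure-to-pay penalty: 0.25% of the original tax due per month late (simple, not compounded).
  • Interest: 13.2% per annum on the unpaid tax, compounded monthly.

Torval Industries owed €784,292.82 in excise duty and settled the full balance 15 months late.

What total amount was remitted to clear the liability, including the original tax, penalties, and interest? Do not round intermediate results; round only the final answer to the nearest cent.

Failure-to-file: 15 × 5% × €784,292.82 = €588,219.62…, capped at 30% × €784,292.82 = €235,287.85…
Failure-to-pay penalty = 0.25% × €784,292.82 × 15 mo = €29,410.98…
Interest (13.2%/yr ÷ 12 = 1.1%/month): €784,292.82 × ((1 + 0.011)^15 − 1) = €139,863.7877…
Total = €784,292.82 + €264,698.8268… + €139,863.7877… = €1,188,855.43

€1,188,855.43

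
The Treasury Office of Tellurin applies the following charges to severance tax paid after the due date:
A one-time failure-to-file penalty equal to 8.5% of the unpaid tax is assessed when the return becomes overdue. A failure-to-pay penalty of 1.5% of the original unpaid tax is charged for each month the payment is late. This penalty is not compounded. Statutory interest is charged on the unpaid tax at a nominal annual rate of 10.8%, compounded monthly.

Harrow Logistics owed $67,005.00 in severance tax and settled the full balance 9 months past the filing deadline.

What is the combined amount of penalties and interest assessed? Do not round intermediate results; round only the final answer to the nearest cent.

Failure-to-file penalty: 8.5% × $67,005.00 = $5,695.43…
Failure-to-pay penalty = 1.5% × $67,005.00 × 9 mo = $9,045.68…
Interest (10.8%/yr ÷ 12 = 0.9%/month): $67,005.00 × ((1 + 0.009)^9 − 1) = $5,626.9506…
Penalties + interest = $14,741.1000 + $5,626.9506… = $20,368.05

$20,368.05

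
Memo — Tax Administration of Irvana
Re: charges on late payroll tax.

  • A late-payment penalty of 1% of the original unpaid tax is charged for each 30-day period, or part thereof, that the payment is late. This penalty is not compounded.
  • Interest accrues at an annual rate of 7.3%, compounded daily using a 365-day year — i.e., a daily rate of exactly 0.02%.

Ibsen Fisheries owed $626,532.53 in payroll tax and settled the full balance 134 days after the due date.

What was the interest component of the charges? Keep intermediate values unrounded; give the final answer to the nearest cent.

$17,016.37

Interest: $626,532.53 × ((1 + 0.0002)^134 − 1) = $626,532.53 × 0.02715960… = $17,016.3712…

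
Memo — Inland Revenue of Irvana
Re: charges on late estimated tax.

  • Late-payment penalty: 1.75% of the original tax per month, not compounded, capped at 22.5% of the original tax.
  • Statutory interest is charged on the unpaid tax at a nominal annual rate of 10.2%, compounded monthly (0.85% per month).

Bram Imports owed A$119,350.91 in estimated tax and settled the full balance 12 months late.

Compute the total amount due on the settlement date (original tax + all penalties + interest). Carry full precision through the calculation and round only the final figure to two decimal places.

Penalty: 12 × 1.75% × A$119,350.91 = A$25,063.69… (below the 22.5% cap of A$26,853.95…)
Interest: A$119,350.91 × ((1 + 0.0085)^12 − 1) = A$119,350.91 × 0.1069062… = A$12,759.3555…
Total = A$119,350.91 + A$25,063.6911 + A$12,759.3555… = A$157,173.96

A$157,173.96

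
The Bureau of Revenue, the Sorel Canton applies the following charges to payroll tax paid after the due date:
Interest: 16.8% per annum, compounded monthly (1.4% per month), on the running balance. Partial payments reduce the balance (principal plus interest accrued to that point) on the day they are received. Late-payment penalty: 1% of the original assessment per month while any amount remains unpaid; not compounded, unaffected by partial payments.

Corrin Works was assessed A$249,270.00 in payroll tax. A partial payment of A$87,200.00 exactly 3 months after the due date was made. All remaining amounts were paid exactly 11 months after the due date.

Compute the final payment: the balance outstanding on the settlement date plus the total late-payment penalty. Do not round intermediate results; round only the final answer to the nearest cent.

Balance at month 3: A$249,270.0000 × (1 + 0.014)^3 = A$259,886.5948…
After A$87,200.00 payment: A$259,886.5948… − A$87,200.00 = A$172,686.5948…
Balance at month 11: A$172,686.5948… × (1 + 0.014)^8 = A$193,002.2027…
Penalty: 11 × 1% × A$249,270.00 = A$27,419.70
Final settlement = outstanding balance + penalty = A$193,002.2027… + A$27,419.70 = A$220,421.90

A$220,421.90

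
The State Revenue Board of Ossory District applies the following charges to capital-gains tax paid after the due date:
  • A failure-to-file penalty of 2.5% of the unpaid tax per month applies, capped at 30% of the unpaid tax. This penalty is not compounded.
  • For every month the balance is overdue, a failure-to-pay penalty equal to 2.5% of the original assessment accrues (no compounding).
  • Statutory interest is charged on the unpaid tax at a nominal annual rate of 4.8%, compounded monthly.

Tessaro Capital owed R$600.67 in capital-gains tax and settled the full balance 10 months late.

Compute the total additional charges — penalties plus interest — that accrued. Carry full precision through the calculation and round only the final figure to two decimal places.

Failure-to-file: 10 × 2.5% × R$600.67 = R$150.17… (under the 30% cap)
Failure-to-pay penalty: 10 × 2.5% × R$600.67 = R$150.17…
Interest (4.8%/yr ÷ 12 = 0.4%/month): R$600.67 × ((1 + 0.004)^10 − 1) = R$24.4639…
Penalties + interest = R$300.3350 + R$24.4639… = R$324.80

R$324.80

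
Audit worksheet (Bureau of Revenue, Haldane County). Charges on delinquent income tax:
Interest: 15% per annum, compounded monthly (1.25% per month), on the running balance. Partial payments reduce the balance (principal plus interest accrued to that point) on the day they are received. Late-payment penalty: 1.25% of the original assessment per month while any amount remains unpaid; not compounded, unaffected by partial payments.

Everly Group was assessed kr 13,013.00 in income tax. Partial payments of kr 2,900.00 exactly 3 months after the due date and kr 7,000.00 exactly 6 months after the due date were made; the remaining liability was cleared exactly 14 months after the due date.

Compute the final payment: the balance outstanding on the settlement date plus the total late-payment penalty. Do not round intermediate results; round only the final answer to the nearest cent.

kr 6,706.12

Balance at month 3: kr 13,013.0000 × (1 + 0.0125)^3 = kr 13,507.1128…
After kr 2,900.00 payment: kr 13,507.1128… − kr 2,900.00 = kr 10,607.1128…
Balance at month 6: kr 10,607.1128… × (1 + 0.0125)^3 = kr 11,009.8723…
After kr 7,000.00 payment: kr 11,009.8723… − kr 7,000.00 = kr 4,009.8723…
Balance at month 14: kr 4,009.8723… × (1 + 0.0125)^8 = kr 4,428.8482…
Penalty: 14 × 1.25% × kr 13,013.00 = kr 2,277.28…
Final settlement = outstanding balance + penalty = kr 4,428.8482… + kr 2,277.28… = kr 6,706.12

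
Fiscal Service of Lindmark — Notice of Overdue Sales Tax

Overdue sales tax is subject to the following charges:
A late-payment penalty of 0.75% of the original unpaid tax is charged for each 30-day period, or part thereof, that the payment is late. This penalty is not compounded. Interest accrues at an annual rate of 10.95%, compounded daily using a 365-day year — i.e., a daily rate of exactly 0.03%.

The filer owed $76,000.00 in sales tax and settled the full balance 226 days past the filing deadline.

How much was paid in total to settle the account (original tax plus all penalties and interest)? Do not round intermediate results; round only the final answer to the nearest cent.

$85,890.67

Penalty periods: ⌈226/30⌉ = 8; penalty = 8 × 0.75% × $76,000.00 = $4,560.00
Interest: $76,000.00 × ((1 + 0.0003)^226 − 1) = $76,000.00 × 0.07014038… = $5,330.6685…
Total = $76,000.00 + $4,560.0000 + $5,330.6685… = $85,890.67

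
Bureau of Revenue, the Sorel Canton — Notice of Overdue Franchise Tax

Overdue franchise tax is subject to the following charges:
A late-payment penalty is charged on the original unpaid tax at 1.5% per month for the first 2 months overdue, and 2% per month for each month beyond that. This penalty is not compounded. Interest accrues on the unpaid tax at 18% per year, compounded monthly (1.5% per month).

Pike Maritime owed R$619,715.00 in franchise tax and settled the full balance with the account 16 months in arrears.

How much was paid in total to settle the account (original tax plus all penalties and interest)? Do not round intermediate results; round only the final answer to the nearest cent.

Penalty, months 1–2: 2 × 1.5% × R$619,715.00 = R$18,591.45
Penalty, months 3–16: 14 × 2% × R$619,715.00 = R$173,520.20
Interest: R$619,715.00 × ((1 + 0.015)^16 − 1) = R$619,715.00 × 0.2689855… = R$166,694.3787…
Total = R$619,715.00 + R$192,111.6500 + R$166,694.3787… = R$978,521.03

R$978,521.03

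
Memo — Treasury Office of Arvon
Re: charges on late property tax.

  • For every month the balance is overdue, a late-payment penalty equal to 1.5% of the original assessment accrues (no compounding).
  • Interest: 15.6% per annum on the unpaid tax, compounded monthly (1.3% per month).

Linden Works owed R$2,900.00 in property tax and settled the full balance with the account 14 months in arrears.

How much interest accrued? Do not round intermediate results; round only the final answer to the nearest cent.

Interest: R$2,900.00 × ((1 + 0.013)^14 − 1) = R$2,900.00 × 0.1982081… = R$574.8034…

R$574.80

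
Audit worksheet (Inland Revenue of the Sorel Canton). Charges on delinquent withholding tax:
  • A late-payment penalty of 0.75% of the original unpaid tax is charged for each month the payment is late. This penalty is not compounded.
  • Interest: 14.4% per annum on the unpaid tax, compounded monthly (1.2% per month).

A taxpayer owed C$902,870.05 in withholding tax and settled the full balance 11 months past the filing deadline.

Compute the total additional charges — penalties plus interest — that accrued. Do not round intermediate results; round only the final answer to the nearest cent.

C$201,080.07

Late-payment penalty = 0.75% × C$902,870.05 × 11 mo = C$74,486.78…
Interest: C$902,870.05 × ((1 + 0.012)^11 − 1) = C$902,870.05 × 0.1402121… = C$126,593.2870…
Penalties + interest = C$74,486.7791… + C$126,593.2870… = C$201,080.07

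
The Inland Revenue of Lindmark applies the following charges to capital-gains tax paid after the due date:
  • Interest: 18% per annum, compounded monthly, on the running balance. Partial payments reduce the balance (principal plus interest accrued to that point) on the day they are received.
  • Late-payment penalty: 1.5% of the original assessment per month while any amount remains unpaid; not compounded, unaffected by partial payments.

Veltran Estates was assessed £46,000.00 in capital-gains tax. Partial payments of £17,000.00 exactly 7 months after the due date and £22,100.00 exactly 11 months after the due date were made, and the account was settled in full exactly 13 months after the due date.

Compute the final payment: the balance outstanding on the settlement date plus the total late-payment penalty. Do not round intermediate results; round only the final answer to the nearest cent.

Monthly rate = 18% ÷ 12 = 1.5%
Balance at month 7: £46,000.0000 × (1 + 0.015)^7 = £51,052.8660…
After £17,000.00 payment: £51,052.8660… − £17,000.00 = £34,052.8660…
Balance at month 11: £34,052.8660… × (1 + 0.015)^4 = £36,142.4708…
After £22,100.00 payment: £36,142.4708… − £22,100.00 = £14,042.4708…
Balance at month 13: £14,042.4708… × (1 + 0.015)^2 = £14,466.9044…
Penalty: 13 × 1.5% × £46,000.00 = £8,970.00
Final settlement = outstanding balance + penalty = £14,466.9044… + £8,970.00 = £23,436.90

£23,436.90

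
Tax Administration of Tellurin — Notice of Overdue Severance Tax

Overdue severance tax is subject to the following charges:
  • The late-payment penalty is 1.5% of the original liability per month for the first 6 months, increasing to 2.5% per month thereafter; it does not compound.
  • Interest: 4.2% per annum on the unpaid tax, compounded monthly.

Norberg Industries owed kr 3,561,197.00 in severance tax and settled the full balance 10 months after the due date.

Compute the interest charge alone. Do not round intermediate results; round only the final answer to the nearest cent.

kr 126,623.44

Interest (4.2%/yr ÷ 12 = 0.35%/month): kr 3,561,197.00 × ((1 + 0.0035)^10 − 1) = kr 126,623.4399…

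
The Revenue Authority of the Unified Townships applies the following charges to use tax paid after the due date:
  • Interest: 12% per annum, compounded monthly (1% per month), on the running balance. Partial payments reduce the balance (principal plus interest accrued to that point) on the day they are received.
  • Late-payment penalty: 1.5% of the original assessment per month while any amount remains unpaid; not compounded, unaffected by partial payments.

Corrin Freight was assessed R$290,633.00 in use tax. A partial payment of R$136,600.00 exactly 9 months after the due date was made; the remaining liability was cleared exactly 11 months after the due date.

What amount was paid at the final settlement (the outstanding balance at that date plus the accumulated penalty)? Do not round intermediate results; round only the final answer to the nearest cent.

Balance at month 9: R$290,633.0000 × (1 + 0.01)^9 = R$317,861.0319…
After R$136,600.00 payment: R$317,861.0319… − R$136,600.00 = R$181,261.0319…
Balance at month 11: R$181,261.0319… × (1 + 0.01)^2 = R$184,904.3786…
Penalty: 11 × 1.5% × R$290,633.00 = R$47,954.45…
Final settlement = outstanding balance + penalty = R$184,904.3786… + R$47,954.45… = R$232,858.82

R$232,858.82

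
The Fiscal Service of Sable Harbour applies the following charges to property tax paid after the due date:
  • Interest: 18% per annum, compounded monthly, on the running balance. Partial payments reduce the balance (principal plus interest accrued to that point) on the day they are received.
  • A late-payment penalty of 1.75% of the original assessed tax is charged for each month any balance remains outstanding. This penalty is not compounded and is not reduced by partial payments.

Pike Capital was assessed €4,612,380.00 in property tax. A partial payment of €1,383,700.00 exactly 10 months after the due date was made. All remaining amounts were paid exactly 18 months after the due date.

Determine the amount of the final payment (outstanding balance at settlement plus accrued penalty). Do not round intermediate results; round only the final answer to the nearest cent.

Monthly rate = 18% ÷ 12 = 1.5%
Balance at month 10: €4,612,380.0000 × (1 + 0.015)^10 = €5,352,855.2905…
After €1,383,700.00 payment: €5,352,855.2905… − €1,383,700.00 = €3,969,155.2905…
Balance at month 18: €3,969,155.2905… × (1 + 0.015)^8 = €4,471,224.0098…
Penalty: 18 × 1.75% × €4,612,380.00 = €1,452,899.70
Final settlement = outstanding balance + penalty = €4,471,224.0098… + €1,452,899.70 = €5,924,123.71

€5,924,123.71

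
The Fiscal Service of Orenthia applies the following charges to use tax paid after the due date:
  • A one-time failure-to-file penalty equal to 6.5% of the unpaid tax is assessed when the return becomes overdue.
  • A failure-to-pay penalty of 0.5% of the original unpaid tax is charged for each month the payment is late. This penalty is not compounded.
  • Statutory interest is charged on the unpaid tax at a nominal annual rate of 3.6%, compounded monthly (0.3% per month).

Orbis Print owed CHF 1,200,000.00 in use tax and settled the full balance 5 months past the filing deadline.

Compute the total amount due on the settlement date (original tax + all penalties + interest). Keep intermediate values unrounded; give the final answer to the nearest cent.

Failure-to-file penalty: 6.5% × CHF 1,200,000.00 = CHF 78,000.00
Failure-to-pay penalty = 0.5% × CHF 1,200,000.00 × 5 mo = CHF 30,000.00
Interest: CHF 1,200,000.00 × ((1 + 0.003)^5 − 1) = CHF 1,200,000.00 × 0.0150903… = CHF 18,108.3245…
Total = CHF 1,200,000.00 + CHF 108,000.0000 + CHF 18,108.3245… = CHF 1,326,108.32

CHF 1,326,108.32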